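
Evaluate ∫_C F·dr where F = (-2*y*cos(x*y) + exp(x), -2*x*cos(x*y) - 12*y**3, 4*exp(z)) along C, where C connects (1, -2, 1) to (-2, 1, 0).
-5*E + exp(-2) + 49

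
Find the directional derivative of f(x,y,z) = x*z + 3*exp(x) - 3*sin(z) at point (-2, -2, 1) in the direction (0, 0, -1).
3*cos(1) + 2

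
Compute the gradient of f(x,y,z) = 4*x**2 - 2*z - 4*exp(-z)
(8*x, 0, -2 + 4*exp(-z))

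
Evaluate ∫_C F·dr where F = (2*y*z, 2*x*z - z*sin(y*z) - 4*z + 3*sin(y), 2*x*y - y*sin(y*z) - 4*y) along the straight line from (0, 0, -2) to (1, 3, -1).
8 - 2*cos(3)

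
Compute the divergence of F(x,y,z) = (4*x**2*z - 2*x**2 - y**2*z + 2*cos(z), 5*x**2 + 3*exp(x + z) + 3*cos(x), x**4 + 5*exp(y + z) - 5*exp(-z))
8*x*z - 4*x + 5*exp(y + z) + 5*exp(-z)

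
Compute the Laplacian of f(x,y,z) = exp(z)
exp(z)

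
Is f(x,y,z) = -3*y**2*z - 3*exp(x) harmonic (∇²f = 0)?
No, ∇²f = -6*z - 3*exp(x)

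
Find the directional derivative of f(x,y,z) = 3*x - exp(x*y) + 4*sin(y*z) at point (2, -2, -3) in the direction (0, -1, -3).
sqrt(10)*(1 + 18*exp(4)*cos(6))*exp(-4)/5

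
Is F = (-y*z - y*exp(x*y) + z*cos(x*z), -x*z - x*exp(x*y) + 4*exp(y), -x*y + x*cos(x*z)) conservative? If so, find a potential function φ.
Yes, F is conservative. φ = -x*y*z + 4*exp(y) - exp(x*y) + sin(x*z)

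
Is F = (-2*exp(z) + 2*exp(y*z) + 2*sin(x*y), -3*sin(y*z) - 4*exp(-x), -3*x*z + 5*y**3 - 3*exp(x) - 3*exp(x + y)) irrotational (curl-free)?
No, ∇×F = (15*y**2 + 3*y*cos(y*z) - 3*exp(x + y), 2*y*exp(y*z) + 3*z + 3*exp(x) - 2*exp(z) + 3*exp(x + y), -2*x*cos(x*y) - 2*z*exp(y*z) + 4*exp(-x))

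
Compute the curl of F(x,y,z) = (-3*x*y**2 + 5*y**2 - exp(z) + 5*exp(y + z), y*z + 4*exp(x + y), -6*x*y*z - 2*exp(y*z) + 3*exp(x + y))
(-6*x*z - y - 2*z*exp(y*z) + 3*exp(x + y), 6*y*z - exp(z) - 3*exp(x + y) + 5*exp(y + z), 6*x*y - 10*y + 4*exp(x + y) - 5*exp(y + z))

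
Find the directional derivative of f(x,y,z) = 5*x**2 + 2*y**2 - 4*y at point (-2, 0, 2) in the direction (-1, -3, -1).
32*sqrt(11)/11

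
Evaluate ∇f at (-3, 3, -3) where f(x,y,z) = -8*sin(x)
(-8*cos(3), 0, 0)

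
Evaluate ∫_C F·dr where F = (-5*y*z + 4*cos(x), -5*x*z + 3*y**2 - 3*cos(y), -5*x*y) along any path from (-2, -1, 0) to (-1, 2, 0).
-7*sin(1) + sin(2) + 9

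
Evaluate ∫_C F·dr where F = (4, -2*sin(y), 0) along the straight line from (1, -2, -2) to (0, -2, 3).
-4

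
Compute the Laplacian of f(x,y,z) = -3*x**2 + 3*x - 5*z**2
-16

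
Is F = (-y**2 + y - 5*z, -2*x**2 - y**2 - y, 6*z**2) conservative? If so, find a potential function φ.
No, ∇×F = (0, -5, -4*x + 2*y - 1) ≠ 0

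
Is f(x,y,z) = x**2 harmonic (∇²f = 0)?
No, ∇²f = 2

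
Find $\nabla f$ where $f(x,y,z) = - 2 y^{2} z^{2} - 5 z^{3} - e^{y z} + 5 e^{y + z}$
(0, -4*y*z**2 - z*exp(y*z) + 5*exp(y + z), -4*y**2*z - y*exp(y*z) - 15*z**2 + 5*exp(y + z))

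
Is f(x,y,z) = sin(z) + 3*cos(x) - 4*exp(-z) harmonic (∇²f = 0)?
No, ∇²f = -sin(z) - 3*cos(x) - 4*exp(-z)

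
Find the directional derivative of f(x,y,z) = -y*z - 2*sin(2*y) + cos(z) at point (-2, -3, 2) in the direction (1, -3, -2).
sqrt(14)*(sin(2) + 6*cos(6))/7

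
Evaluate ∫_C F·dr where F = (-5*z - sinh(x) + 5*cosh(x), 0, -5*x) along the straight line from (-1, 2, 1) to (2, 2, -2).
-cosh(2) + cosh(1) + 5*sinh(1) + 15 + 5*sinh(2)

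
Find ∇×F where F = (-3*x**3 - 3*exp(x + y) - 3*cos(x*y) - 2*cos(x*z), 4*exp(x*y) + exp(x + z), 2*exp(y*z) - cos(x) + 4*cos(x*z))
(2*z*exp(y*z) - exp(x + z), 2*x*sin(x*z) + 4*z*sin(x*z) - sin(x), -3*x*sin(x*y) + 4*y*exp(x*y) + 3*exp(x + y) + exp(x + z))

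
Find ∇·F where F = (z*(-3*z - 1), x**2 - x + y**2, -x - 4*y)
2*y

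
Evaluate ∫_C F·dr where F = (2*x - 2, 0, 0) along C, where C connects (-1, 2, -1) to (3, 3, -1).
0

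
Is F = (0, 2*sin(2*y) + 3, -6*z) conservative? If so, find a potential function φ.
Yes, F is conservative. φ = 3*y - 3*z**2 - cos(2*y)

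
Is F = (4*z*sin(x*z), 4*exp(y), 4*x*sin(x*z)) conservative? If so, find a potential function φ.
Yes, F is conservative. φ = 4*exp(y) - 4*cos(x*z)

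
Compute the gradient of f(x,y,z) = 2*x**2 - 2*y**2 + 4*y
(4*x, 4 - 4*y, 0)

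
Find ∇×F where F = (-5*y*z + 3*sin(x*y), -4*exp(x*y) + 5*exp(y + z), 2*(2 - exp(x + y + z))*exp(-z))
((-2*exp(x) - 5*exp(z))*exp(y), -5*y + 2*exp(x + y), -3*x*cos(x*y) - 4*y*exp(x*y) + 5*z)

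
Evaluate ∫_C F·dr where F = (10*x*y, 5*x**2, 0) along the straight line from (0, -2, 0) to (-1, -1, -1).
-5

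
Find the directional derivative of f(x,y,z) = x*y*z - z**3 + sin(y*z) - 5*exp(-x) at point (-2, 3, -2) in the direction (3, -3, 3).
sqrt(3)*(-28 + 5*cos(6) + 5*exp(2))/3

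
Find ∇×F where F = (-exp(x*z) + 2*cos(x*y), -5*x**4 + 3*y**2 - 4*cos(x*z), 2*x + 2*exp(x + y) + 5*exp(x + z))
(-4*x*sin(x*z) + 2*exp(x + y), -x*exp(x*z) - 2*exp(x + y) - 5*exp(x + z) - 2, -20*x**3 + 2*x*sin(x*y) + 4*z*sin(x*z))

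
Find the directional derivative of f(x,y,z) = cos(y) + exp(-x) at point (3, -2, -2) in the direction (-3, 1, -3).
sqrt(19)*(3 + exp(3)*sin(2))*exp(-3)/19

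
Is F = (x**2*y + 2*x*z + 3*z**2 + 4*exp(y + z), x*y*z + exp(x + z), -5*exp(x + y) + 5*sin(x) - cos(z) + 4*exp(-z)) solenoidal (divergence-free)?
No, ∇·F = 2*x*y + x*z + 2*z + sin(z) - 4*exp(-z)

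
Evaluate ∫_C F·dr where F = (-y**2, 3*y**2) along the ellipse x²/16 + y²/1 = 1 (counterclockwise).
0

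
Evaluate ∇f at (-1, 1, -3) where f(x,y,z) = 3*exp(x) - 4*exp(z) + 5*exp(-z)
(3*exp(-1), 0, -9*cosh(3) - sinh(3))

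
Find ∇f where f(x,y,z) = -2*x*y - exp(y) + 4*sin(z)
(-2*y, -2*x - exp(y), 4*cos(z))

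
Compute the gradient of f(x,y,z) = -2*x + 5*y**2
(-2, 10*y, 0)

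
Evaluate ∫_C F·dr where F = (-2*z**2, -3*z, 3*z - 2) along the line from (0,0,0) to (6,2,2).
-20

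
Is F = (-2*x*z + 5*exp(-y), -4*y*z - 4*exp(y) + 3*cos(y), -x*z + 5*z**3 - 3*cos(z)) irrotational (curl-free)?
No, ∇×F = (4*y, -2*x + z, 5*exp(-y))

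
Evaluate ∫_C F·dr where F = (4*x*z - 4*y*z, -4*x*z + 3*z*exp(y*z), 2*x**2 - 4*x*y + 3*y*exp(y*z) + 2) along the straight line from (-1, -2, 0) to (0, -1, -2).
-7 + 3*exp(2)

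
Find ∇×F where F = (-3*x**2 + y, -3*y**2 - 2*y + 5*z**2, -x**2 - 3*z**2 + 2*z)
(-10*z, 2*x, -1)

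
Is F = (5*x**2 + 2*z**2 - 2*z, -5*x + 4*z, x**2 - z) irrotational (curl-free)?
No, ∇×F = (-4, -2*x + 4*z - 2, -5)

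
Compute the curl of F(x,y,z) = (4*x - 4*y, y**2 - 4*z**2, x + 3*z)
(8*z, -1, 4)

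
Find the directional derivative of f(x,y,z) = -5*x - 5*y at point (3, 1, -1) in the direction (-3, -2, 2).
25*sqrt(17)/17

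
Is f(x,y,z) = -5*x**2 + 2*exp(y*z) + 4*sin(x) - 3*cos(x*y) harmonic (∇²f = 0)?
No, ∇²f = 3*x**2*cos(x*y) + 2*y**2*exp(y*z) + 3*y**2*cos(x*y) + 2*z**2*exp(y*z) - 4*sin(x) - 10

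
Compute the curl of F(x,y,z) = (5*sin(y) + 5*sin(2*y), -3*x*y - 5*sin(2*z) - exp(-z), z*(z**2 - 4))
(10*cos(2*z) - exp(-z), 0, -3*y - 5*cos(y) - 10*cos(2*y))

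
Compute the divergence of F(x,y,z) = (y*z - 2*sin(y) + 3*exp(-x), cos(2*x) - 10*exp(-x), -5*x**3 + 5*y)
-3*exp(-x)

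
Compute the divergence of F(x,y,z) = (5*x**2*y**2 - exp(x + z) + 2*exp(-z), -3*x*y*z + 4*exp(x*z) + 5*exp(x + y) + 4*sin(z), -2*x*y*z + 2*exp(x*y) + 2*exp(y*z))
10*x*y**2 - 2*x*y - 3*x*z + 2*y*exp(y*z) + 5*exp(x + y) - exp(x + z)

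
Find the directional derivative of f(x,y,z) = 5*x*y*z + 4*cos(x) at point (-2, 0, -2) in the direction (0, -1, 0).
-20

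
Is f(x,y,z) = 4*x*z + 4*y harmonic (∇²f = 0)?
Yes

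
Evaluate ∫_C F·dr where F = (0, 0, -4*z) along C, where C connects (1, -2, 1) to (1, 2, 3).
-16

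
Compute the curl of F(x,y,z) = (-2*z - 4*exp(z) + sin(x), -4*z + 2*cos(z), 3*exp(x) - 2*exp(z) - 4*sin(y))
(2*sin(z) - 4*cos(y) + 4, -3*exp(x) - 4*exp(z) - 2, 0)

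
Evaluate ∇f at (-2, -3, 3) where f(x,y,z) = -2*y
(0, -2, 0)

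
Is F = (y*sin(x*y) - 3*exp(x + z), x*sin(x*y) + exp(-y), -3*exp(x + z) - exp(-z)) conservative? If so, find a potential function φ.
Yes, F is conservative. φ = -3*exp(x + z) - cos(x*y) + exp(-z) - exp(-y)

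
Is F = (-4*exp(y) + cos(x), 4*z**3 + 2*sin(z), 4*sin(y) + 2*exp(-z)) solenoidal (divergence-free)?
No, ∇·F = -sin(x) - 2*exp(-z)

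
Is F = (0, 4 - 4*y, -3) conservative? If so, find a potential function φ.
Yes, F is conservative. φ = -2*y**2 + 4*y - 3*z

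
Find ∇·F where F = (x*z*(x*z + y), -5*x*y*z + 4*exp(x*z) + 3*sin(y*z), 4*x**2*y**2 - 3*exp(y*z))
2*x*z**2 - 5*x*z + y*z - 3*y*exp(y*z) + 3*z*cos(y*z)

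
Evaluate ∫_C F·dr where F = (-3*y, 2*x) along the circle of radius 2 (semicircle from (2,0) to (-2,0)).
10*pi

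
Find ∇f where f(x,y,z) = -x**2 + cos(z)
(-2*x, 0, -sin(z))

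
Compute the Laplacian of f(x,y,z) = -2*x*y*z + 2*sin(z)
-2*sin(z)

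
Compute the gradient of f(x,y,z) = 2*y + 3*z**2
(0, 2, 6*z)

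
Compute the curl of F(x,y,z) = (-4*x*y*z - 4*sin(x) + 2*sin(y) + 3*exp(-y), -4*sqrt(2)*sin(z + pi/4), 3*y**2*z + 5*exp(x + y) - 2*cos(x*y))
(2*x*sin(x*y) + 6*y*z + 5*exp(x + y) + 4*sqrt(2)*cos(z + pi/4), -4*x*y - 2*y*sin(x*y) - 5*exp(x + y), 4*x*z - 2*cos(y) + 3*exp(-y))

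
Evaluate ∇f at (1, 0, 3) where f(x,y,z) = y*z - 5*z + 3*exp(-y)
(0, 0, -5)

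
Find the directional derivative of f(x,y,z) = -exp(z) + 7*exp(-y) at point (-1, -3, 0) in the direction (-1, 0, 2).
-2*sqrt(5)/5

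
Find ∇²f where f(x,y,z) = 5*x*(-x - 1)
-10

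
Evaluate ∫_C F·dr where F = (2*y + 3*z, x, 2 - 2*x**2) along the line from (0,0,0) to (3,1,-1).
4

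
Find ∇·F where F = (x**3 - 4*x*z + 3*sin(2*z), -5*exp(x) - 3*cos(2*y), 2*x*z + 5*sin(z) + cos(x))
3*x**2 + 2*x - 4*z + 6*sin(2*y) + 5*cos(z)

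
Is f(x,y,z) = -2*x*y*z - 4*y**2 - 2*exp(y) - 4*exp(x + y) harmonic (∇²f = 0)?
No, ∇²f = -2*exp(y) - 8*exp(x + y) - 8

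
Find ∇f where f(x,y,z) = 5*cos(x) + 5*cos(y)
(-5*sin(x), -5*sin(y), 0)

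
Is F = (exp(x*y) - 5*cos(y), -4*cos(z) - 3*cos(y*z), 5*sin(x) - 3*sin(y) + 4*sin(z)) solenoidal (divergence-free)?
No, ∇·F = y*exp(x*y) + 3*z*sin(y*z) + 4*cos(z)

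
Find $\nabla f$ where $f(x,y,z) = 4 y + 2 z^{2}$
(0, 4, 4*z)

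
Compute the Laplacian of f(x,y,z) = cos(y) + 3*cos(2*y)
-cos(y) - 12*cos(2*y)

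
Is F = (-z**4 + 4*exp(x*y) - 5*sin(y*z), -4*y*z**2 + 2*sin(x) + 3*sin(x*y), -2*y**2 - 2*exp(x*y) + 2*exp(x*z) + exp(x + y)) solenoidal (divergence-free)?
No, ∇·F = 2*x*exp(x*z) + 3*x*cos(x*y) + 4*y*exp(x*y) - 4*z**2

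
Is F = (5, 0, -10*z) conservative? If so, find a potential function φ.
Yes, F is conservative. φ = 5*x - 5*z**2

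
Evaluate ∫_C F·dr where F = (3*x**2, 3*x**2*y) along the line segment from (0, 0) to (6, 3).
459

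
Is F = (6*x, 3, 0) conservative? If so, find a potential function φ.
Yes, F is conservative. φ = 3*x**2 + 3*y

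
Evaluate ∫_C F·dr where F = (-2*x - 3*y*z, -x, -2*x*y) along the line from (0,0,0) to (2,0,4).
-4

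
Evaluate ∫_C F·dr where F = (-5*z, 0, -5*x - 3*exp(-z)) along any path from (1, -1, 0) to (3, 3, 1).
-18 + 3*exp(-1)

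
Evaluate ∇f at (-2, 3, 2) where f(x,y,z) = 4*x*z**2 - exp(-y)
(16, exp(-3), -32)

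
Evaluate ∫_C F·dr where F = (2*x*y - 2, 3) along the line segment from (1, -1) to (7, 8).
237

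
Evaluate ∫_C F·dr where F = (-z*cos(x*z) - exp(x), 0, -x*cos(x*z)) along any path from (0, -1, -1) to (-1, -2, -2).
-sin(2) - exp(-1) + 1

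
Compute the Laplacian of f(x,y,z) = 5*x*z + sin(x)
-sin(x)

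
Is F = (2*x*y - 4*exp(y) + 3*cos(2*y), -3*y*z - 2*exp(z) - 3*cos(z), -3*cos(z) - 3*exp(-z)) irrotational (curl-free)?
No, ∇×F = (3*y + 2*exp(z) - 3*sin(z), 0, -2*x + 4*exp(y) + 6*sin(2*y))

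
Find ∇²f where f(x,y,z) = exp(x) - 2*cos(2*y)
exp(x) + 8*cos(2*y)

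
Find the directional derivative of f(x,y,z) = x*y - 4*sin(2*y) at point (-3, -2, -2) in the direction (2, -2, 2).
sqrt(3)*(8*cos(4) + 1)/3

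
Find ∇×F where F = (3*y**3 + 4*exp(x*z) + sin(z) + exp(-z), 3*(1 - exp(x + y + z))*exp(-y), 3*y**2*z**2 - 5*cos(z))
(6*y*z**2 + 3*exp(x + z), 4*x*exp(x*z) + cos(z) - exp(-z), -9*y**2 - 3*exp(x + z))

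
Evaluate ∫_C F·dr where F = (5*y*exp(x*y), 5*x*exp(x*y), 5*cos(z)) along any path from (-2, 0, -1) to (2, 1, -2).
-5 - 5*sin(2) + 5*sin(1) + 5*exp(2)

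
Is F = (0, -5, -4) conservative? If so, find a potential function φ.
Yes, F is conservative. φ = -5*y - 4*z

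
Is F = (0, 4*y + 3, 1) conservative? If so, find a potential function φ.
Yes, F is conservative. φ = 2*y**2 + 3*y + z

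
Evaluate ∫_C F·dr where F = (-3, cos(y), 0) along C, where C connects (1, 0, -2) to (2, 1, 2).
-3 + sin(1)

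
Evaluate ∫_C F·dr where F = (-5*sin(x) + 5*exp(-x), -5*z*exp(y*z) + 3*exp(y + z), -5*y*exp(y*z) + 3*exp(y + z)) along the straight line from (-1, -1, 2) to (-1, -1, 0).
-3*E - 5 + 5*exp(-2) + 3*exp(-1)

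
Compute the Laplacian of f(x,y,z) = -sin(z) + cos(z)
sin(z) - cos(z)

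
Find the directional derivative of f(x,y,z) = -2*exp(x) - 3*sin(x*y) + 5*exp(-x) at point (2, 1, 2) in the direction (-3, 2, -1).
-3*sqrt(14)*(-7*cosh(2) + cos(2) + 3*sinh(2))/14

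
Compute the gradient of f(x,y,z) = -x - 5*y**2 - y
(-1, -10*y - 1, 0)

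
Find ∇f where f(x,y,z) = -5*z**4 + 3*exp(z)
(0, 0, -20*z**3 + 3*exp(z))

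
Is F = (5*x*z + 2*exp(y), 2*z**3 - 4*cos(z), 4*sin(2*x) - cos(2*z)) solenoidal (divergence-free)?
No, ∇·F = 5*z + 2*sin(2*z)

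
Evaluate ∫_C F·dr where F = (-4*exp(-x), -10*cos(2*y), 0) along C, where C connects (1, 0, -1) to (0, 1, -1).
-5*sin(2) - 4*exp(-1) + 4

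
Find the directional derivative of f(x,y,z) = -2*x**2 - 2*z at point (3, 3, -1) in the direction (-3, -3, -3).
14*sqrt(3)/3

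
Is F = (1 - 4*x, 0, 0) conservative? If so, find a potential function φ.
Yes, F is conservative. φ = x*(1 - 2*x)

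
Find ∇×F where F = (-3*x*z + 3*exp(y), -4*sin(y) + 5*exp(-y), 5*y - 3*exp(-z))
(5, -3*x, -3*exp(y))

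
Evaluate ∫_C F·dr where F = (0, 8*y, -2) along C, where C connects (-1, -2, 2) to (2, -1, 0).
-8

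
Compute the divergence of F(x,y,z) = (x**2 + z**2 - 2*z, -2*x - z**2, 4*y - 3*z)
2*x - 3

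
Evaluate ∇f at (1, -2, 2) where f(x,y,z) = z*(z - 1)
(0, 0, 3)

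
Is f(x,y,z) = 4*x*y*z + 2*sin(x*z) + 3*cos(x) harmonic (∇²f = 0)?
No, ∇²f = -2*x**2*sin(x*z) - 2*z**2*sin(x*z) - 3*cos(x)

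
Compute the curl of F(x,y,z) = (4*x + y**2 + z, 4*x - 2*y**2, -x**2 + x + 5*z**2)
(0, 2*x, 4 - 2*y)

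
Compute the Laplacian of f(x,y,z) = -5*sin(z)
5*sin(z)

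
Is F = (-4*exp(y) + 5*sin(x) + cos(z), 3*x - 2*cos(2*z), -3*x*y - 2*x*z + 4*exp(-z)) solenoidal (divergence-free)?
No, ∇·F = -2*x + 5*cos(x) - 4*exp(-z)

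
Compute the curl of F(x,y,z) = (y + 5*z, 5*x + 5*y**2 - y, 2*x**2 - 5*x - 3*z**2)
(0, 10 - 4*x, 4)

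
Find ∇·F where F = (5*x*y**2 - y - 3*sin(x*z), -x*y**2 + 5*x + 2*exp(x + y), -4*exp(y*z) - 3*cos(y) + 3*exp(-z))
-2*x*y + 5*y**2 - 4*y*exp(y*z) - 3*z*cos(x*z) + 2*exp(x + y) - 3*exp(-z)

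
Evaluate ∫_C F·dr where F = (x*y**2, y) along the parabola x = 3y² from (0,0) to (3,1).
7/2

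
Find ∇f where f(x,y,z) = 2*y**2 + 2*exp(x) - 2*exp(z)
(2*exp(x), 4*y, -2*exp(z))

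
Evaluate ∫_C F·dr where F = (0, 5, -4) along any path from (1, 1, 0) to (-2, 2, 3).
-7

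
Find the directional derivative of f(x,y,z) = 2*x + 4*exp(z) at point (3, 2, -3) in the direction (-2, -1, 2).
-4/3 + 8*exp(-3)/3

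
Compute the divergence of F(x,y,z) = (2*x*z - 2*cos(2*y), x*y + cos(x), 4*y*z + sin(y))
x + 4*y + 2*z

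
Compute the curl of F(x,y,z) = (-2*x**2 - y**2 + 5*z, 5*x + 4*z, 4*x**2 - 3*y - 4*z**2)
(-7, 5 - 8*x, 2*y + 5)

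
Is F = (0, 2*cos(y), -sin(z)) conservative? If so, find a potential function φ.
Yes, F is conservative. φ = 2*sin(y) + cos(z)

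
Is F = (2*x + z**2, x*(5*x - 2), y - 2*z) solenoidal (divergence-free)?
Yes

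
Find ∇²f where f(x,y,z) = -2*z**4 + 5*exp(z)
-24*z**2 + 5*exp(z)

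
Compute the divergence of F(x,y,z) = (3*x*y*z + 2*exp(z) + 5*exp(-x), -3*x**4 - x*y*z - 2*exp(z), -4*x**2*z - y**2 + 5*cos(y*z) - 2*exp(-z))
-4*x**2 - x*z + 3*y*z - 5*y*sin(y*z) + 2*exp(-z) - 5*exp(-x)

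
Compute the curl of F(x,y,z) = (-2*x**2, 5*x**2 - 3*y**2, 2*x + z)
(0, -2, 10*x)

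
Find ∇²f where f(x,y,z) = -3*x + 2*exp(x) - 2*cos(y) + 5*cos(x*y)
-5*x**2*cos(x*y) - 5*y**2*cos(x*y) + 2*exp(x) + 2*cos(y)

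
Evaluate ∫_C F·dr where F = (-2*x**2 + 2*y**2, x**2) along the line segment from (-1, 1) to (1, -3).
20/3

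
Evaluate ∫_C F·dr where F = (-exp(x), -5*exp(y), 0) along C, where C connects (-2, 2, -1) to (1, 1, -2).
(1 + (-6 + 5*E)*exp(3))*exp(-2)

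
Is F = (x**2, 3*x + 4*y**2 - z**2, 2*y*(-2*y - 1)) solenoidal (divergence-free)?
No, ∇·F = 2*x + 8*y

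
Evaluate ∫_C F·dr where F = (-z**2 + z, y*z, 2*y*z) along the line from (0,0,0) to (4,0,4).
-40/3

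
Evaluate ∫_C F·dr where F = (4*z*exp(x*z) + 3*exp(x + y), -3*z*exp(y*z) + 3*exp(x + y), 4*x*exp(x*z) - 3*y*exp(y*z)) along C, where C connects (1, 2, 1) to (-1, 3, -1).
3*((2 - E)*exp(5) - 1)*exp(-3)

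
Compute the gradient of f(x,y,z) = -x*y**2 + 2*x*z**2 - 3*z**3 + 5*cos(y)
(-y**2 + 2*z**2, -2*x*y - 5*sin(y), z*(4*x - 9*z))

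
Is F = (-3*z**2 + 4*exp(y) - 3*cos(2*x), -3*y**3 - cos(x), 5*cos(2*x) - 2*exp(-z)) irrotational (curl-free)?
No, ∇×F = (0, -6*z + 10*sin(2*x), -4*exp(y) + sin(x))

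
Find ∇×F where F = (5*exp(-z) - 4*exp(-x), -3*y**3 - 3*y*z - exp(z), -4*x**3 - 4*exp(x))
(3*y + exp(z), 12*x**2 + 4*exp(x) - 5*exp(-z), 0)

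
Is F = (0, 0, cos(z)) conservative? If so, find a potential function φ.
Yes, F is conservative. φ = sin(z)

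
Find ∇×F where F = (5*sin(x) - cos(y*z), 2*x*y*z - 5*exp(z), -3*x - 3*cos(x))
(-2*x*y + 5*exp(z), y*sin(y*z) - 3*sin(x) + 3, z*(2*y - sin(y*z)))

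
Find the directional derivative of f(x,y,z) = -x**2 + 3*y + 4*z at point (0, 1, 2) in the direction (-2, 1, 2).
11/3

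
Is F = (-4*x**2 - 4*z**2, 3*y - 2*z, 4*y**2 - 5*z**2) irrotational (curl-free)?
No, ∇×F = (8*y + 2, -8*z, 0)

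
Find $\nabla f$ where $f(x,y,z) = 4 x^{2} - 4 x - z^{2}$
(8*x - 4, 0, -2*z)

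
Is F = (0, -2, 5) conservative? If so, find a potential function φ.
Yes, F is conservative. φ = -2*y + 5*z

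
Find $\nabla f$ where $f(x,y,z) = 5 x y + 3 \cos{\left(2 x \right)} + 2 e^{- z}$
(5*y - 6*sin(2*x), 5*x, -2*exp(-z))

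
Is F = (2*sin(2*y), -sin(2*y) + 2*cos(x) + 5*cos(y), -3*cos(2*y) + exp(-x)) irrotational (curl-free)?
No, ∇×F = (6*sin(2*y), exp(-x), -2*sin(x) - 4*cos(2*y))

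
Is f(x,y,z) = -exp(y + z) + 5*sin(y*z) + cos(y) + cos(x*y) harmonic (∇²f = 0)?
No, ∇²f = -x**2*cos(x*y) - 5*y**2*sin(y*z) - y**2*cos(x*y) - 5*z**2*sin(y*z) - 2*exp(y + z) - cos(y)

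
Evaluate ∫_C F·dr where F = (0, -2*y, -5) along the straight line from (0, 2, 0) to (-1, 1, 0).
3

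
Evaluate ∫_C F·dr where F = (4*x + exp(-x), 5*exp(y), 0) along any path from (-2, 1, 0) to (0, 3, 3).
-5*E - 9 + exp(2) + 5*exp(3)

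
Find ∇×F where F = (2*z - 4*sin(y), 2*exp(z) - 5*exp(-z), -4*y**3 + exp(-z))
(-12*y**2 + 3*sinh(z) - 7*cosh(z), 2, 4*cos(y))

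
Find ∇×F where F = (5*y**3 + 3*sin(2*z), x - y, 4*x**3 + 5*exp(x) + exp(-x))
(0, -12*x**2 - 5*exp(x) + 6*cos(2*z) + exp(-x), 1 - 15*y**2)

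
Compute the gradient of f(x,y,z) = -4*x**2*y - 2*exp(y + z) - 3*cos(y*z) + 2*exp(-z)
(-8*x*y, -4*x**2 + 3*z*sin(y*z) - 2*exp(y + z), 3*y*sin(y*z) - 2*exp(y + z) - 2*exp(-z))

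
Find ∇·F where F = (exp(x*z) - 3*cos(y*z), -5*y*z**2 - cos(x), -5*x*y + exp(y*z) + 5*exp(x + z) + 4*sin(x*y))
y*exp(y*z) - 5*z**2 + z*exp(x*z) + 5*exp(x + z)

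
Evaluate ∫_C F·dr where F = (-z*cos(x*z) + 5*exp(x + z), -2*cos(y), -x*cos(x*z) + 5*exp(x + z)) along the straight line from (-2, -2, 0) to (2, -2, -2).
sin(4) - 5*exp(-2) + 5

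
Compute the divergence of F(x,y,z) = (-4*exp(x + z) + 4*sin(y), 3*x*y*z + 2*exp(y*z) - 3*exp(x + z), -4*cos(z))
3*x*z + 2*z*exp(y*z) - 4*exp(x + z) + 4*sin(z)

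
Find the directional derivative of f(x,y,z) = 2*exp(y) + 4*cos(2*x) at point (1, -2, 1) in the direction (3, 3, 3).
2*sqrt(3)*(-4*exp(2)*sin(2) + 1)*exp(-2)/3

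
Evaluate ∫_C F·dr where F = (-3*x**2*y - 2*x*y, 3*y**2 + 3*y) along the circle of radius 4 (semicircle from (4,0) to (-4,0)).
96*pi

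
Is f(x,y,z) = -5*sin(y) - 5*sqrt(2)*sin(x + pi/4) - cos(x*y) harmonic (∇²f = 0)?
No, ∇²f = x**2*cos(x*y) + y**2*cos(x*y) + 5*sin(y) + 5*sqrt(2)*sin(x + pi/4)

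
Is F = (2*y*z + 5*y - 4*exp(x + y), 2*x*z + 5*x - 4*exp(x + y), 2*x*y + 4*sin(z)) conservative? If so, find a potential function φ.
Yes, F is conservative. φ = 2*x*y*z + 5*x*y - 4*exp(x + y) - 4*cos(z)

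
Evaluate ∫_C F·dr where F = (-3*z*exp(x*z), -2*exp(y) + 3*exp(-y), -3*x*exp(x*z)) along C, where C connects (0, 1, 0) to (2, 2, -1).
-8*cosh(2) - sinh(1) + 3 + 5*cosh(1) + 4*sinh(2)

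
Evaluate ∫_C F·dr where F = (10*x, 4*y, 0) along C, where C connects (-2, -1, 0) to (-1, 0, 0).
-17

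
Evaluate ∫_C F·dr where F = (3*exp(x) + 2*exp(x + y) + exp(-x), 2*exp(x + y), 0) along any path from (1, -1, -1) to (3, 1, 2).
-3*E - 2 - exp(-3) + exp(-1) + 3*exp(3) + 2*exp(4)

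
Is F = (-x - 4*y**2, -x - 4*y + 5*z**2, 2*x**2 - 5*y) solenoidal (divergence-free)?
No, ∇·F = -5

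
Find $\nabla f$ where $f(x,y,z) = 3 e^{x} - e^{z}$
(3*exp(x), 0, -exp(z))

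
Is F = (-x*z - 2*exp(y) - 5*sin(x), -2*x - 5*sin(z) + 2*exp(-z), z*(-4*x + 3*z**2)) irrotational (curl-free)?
No, ∇×F = (5*cos(z) + 2*exp(-z), -x + 4*z, 2*exp(y) - 2)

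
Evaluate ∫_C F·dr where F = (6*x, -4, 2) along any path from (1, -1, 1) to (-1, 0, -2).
-10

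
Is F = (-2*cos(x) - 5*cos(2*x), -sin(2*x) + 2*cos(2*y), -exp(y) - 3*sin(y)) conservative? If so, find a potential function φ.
No, ∇×F = (-exp(y) - 3*cos(y), 0, -2*cos(2*x)) ≠ 0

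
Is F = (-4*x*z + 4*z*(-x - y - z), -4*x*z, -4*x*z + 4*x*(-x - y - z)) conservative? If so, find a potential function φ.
Yes, F is conservative. φ = 4*x*z*(-x - y - z)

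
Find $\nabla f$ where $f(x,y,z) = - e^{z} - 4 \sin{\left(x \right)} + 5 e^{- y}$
(-4*cos(x), -5*exp(-y), -exp(z))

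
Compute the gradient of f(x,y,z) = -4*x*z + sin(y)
(-4*z, cos(y), -4*x)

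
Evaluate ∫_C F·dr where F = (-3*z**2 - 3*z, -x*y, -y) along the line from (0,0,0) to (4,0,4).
-88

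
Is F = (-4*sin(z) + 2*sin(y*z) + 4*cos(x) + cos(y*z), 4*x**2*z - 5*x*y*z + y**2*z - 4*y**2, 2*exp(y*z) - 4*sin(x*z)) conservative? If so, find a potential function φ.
No, ∇×F = (-4*x**2 + 5*x*y - y**2 + 2*z*exp(y*z), -y*sin(y*z) + 2*y*cos(y*z) + 4*z*cos(x*z) - 4*cos(z), z*(8*x - 5*y + sin(y*z) - 2*cos(y*z))) ≠ 0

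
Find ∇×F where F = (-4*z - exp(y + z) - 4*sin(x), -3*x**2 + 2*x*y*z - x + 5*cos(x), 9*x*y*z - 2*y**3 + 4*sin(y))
(-2*x*y + 9*x*z - 6*y**2 + 4*cos(y), -9*y*z - exp(y + z) - 4, -6*x + 2*y*z + exp(y + z) - 5*sin(x) - 1)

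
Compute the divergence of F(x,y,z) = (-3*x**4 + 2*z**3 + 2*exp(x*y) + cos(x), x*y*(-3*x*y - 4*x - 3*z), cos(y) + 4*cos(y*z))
-12*x**3 - 6*x**2*y - 4*x**2 - 3*x*z + 2*y*exp(x*y) - 4*y*sin(y*z) - sin(x)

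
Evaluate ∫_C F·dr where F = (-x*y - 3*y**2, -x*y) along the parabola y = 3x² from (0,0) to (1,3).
-39/4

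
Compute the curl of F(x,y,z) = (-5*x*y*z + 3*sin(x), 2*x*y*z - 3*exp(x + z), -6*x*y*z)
(-2*x*y - 6*x*z + 3*exp(x + z), y*(-5*x + 6*z), 5*x*z + 2*y*z - 3*exp(x + z))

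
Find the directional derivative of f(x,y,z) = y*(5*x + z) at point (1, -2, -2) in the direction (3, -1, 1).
-35*sqrt(11)/11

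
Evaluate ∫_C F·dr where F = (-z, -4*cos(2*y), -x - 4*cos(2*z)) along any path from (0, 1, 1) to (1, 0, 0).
4*sin(2)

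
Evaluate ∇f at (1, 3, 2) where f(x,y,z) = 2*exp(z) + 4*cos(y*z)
(0, -8*sin(6), -12*sin(6) + 2*exp(2))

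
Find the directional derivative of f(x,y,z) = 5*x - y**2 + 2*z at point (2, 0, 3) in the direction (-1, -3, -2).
-9*sqrt(14)/14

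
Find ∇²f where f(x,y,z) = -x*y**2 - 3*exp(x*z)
-3*x**2*exp(x*z) - 2*x - 3*z**2*exp(x*z)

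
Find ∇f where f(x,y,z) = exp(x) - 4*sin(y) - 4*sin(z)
(exp(x), -4*cos(y), -4*cos(z))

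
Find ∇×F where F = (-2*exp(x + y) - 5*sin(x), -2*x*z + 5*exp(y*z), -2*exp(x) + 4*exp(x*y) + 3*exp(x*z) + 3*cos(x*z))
(4*x*exp(x*y) + 2*x - 5*y*exp(y*z), -4*y*exp(x*y) - 3*z*exp(x*z) + 3*z*sin(x*z) + 2*exp(x), -2*z + 2*exp(x + y))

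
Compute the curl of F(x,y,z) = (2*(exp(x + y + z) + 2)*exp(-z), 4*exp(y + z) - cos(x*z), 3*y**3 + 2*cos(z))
(-x*sin(x*z) + 9*y**2 - 4*exp(y + z), -4*exp(-z), z*sin(x*z) - 2*exp(x + y))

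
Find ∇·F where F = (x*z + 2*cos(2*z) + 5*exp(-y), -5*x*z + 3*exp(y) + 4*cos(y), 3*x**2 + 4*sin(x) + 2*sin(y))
z + 3*exp(y) - 4*sin(y)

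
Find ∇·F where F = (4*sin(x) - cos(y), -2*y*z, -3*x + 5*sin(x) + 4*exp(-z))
-2*z + 4*cos(x) - 4*exp(-z)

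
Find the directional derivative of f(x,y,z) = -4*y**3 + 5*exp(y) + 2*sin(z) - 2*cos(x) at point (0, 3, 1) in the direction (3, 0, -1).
-sqrt(10)*cos(1)/5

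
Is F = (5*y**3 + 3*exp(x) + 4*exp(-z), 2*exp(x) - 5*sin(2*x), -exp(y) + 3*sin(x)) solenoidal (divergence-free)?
No, ∇·F = 3*exp(x)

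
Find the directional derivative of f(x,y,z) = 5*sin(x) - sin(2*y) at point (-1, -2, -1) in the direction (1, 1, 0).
sqrt(2)*(-cos(4) + 5*cos(1)/2)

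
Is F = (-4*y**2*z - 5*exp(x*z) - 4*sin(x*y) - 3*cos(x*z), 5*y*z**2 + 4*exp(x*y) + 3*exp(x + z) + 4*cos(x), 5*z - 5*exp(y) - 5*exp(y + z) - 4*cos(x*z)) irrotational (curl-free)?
No, ∇×F = (-10*y*z - 5*exp(y) - 3*exp(x + z) - 5*exp(y + z), -5*x*exp(x*z) + 3*x*sin(x*z) - 4*y**2 - 4*z*sin(x*z), 4*x*cos(x*y) + 8*y*z + 4*y*exp(x*y) + 3*exp(x + z) - 4*sin(x))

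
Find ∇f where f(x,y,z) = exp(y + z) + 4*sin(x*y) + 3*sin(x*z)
(4*y*cos(x*y) + 3*z*cos(x*z), 4*x*cos(x*y) + exp(y + z), 3*x*cos(x*z) + exp(y + z))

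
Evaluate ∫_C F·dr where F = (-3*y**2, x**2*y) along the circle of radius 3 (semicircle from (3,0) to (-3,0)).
108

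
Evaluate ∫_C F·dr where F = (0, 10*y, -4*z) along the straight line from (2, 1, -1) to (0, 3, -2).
34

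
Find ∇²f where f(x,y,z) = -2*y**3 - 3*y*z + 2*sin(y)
-12*y - 2*sin(y)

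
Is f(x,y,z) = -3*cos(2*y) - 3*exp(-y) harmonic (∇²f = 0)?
No, ∇²f = 12*cos(2*y) - 3*exp(-y)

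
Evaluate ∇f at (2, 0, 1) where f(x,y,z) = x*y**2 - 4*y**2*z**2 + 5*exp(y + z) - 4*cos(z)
(0, 5*E, 4*sin(1) + 5*E)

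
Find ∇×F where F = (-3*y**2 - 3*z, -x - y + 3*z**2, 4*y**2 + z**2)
(8*y - 6*z, -3, 6*y - 1)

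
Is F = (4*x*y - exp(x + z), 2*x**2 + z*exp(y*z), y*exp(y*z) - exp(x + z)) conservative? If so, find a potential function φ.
Yes, F is conservative. φ = 2*x**2*y + exp(y*z) - exp(x + z)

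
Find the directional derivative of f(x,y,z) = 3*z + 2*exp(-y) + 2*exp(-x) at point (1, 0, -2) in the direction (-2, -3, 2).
4*sqrt(17)*(1 + 3*E)*exp(-1)/17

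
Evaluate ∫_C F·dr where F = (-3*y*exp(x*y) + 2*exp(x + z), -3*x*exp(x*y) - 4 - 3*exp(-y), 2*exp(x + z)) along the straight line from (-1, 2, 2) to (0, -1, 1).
3*E + 9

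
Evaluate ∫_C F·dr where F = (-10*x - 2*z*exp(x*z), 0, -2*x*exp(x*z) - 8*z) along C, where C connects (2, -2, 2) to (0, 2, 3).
-2 + 2*exp(4)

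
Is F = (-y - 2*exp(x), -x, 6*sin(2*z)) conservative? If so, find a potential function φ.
Yes, F is conservative. φ = -x*y - 2*exp(x) - 3*cos(2*z)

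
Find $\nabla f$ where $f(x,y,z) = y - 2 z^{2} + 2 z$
(0, 1, 2 - 4*z)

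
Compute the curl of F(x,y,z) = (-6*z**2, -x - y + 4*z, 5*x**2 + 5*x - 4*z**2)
(-4, -10*x - 12*z - 5, -1)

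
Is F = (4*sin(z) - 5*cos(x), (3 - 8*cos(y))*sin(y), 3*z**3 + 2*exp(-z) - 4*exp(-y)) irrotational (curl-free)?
No, ∇×F = (4*exp(-y), 4*cos(z), 0)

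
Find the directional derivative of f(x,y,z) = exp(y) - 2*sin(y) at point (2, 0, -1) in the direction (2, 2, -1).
-2/3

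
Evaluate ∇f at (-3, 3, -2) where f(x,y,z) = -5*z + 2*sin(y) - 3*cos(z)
(0, 2*cos(3), -5 - 3*sin(2))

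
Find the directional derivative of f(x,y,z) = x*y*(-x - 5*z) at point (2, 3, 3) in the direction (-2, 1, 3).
-5*sqrt(14)/7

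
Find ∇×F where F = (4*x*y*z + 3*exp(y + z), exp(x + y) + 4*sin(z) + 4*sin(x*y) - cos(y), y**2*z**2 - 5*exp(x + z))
(2*y*z**2 - 4*cos(z), 4*x*y + 5*exp(x + z) + 3*exp(y + z), -4*x*z + 4*y*cos(x*y) + exp(x + y) - 3*exp(y + z))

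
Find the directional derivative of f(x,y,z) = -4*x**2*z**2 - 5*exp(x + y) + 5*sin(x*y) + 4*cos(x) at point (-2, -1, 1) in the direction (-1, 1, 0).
-sqrt(2)*(5*cos(2) + 4*sin(2) + 16)/2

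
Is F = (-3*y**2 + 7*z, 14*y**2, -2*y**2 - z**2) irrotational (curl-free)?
No, ∇×F = (-4*y, 7, 6*y)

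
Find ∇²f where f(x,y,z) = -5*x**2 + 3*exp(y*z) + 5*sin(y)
3*y**2*exp(y*z) + 3*z**2*exp(y*z) - 5*sin(y) - 10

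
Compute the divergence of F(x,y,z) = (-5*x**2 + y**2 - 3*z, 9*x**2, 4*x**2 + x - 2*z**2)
-10*x - 4*z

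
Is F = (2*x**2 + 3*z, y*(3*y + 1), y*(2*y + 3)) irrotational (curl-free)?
No, ∇×F = (4*y + 3, 3, 0)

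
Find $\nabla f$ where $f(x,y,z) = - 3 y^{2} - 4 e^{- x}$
(4*exp(-x), -6*y, 0)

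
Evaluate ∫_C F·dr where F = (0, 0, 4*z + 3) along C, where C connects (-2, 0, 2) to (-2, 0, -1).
-15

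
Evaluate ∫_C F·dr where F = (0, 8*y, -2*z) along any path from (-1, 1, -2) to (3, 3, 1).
35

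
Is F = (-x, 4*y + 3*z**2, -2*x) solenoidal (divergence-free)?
No, ∇·F = 3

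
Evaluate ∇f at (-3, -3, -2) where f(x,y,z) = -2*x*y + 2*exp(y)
(6, 2*exp(-3) + 6, 0)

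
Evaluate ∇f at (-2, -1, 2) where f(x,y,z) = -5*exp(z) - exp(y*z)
(0, -2*exp(-2), (1 - 5*exp(4))*exp(-2))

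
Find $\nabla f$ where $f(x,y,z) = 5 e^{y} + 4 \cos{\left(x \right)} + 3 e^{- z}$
(-4*sin(x), 5*exp(y), -3*exp(-z))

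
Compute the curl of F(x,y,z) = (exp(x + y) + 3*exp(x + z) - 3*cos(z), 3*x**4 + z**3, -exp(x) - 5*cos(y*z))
(z*(-3*z + 5*sin(y*z)), exp(x) + 3*exp(x + z) + 3*sin(z), 12*x**3 - exp(x + y))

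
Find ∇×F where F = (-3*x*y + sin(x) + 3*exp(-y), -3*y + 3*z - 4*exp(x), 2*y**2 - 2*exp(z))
(4*y - 3, 0, 3*x - 4*exp(x) + 3*exp(-y))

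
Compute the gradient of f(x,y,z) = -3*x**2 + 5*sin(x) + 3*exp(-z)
(-6*x + 5*cos(x), 0, -3*exp(-z))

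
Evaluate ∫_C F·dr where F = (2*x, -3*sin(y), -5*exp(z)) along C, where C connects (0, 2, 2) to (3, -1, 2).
-3*cos(2) + 3*cos(1) + 9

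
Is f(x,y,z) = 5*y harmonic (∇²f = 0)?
Yes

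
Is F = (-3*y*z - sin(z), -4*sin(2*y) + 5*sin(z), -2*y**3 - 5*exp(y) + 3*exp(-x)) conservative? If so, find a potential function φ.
No, ∇×F = (-6*y**2 - 5*exp(y) - 5*cos(z), -3*y - cos(z) + 3*exp(-x), 3*z) ≠ 0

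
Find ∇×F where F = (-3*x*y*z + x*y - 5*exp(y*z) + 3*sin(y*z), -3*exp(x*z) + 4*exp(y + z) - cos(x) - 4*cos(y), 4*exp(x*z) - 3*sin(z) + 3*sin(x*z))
(3*x*exp(x*z) - 4*exp(y + z), -3*x*y - 5*y*exp(y*z) + 3*y*cos(y*z) - 4*z*exp(x*z) - 3*z*cos(x*z), 3*x*z - x - 3*z*exp(x*z) + 5*z*exp(y*z) - 3*z*cos(y*z) + sin(x))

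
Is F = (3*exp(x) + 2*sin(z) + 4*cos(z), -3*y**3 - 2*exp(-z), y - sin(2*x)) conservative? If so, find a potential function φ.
No, ∇×F = (1 - 2*exp(-z), -4*sin(z) + 2*cos(2*x) + 2*cos(z), 0) ≠ 0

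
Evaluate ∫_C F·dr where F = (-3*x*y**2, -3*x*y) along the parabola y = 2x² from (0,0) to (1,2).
-34/5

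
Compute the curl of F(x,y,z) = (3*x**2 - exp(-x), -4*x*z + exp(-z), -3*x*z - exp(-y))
(4*x + exp(-z) + exp(-y), 3*z, -4*z)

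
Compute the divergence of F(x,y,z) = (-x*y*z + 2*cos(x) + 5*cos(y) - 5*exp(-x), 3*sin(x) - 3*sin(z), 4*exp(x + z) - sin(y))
-y*z + 4*exp(x + z) - 2*sin(x) + 5*exp(-x)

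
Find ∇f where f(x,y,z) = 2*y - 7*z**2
(0, 2, -14*z)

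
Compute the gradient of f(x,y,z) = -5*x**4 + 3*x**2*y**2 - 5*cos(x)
(-20*x**3 + 6*x*y**2 + 5*sin(x), 6*x**2*y, 0)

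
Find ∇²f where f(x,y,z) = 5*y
0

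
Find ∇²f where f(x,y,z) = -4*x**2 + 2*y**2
-4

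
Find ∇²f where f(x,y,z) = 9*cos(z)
-9*cos(z)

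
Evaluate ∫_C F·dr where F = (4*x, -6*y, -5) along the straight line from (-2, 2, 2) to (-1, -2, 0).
4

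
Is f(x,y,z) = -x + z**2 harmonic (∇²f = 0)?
No, ∇²f = 2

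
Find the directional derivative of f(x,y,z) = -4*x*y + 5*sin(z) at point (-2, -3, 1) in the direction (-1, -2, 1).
sqrt(6)*(-28 + 5*cos(1))/6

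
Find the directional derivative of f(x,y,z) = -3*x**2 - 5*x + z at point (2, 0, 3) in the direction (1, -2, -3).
-10*sqrt(14)/7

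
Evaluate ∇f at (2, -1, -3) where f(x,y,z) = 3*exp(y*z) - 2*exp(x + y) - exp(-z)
(-2*E, E*(-9*exp(2) - 2), -2*exp(3))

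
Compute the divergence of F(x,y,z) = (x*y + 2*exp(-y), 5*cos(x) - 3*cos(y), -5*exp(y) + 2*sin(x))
y + 3*sin(y)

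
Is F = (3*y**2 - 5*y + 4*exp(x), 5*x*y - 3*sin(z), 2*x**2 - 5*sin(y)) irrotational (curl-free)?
No, ∇×F = (-5*cos(y) + 3*cos(z), -4*x, 5 - y)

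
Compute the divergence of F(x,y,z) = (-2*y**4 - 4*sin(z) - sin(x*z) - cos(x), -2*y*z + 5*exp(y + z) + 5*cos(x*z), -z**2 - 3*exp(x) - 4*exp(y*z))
-4*y*exp(y*z) - z*cos(x*z) - 4*z + 5*exp(y + z) + sin(x)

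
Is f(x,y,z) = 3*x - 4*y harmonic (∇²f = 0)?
Yes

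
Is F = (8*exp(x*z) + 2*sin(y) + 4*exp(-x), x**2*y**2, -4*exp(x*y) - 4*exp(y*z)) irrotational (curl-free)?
No, ∇×F = (-4*x*exp(x*y) - 4*z*exp(y*z), 8*x*exp(x*z) + 4*y*exp(x*y), 2*x*y**2 - 2*cos(y))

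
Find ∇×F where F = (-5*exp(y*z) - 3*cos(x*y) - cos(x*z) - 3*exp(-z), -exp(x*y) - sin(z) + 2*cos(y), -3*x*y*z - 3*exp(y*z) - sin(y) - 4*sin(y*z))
(-3*x*z - 3*z*exp(y*z) - 4*z*cos(y*z) - cos(y) + cos(z), x*sin(x*z) + 3*y*z - 5*y*exp(y*z) + 3*exp(-z), -3*x*sin(x*y) - y*exp(x*y) + 5*z*exp(y*z))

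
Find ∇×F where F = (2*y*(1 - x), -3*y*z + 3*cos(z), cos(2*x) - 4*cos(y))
(3*y + 4*sin(y) + 3*sin(z), 2*sin(2*x), 2*x - 2)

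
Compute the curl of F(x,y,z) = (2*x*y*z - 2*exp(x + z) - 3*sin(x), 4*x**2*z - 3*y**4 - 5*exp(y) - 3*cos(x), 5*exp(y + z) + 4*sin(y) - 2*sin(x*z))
(-4*x**2 + 5*exp(y + z) + 4*cos(y), 2*x*y + 2*z*cos(x*z) - 2*exp(x + z), 6*x*z + 3*sin(x))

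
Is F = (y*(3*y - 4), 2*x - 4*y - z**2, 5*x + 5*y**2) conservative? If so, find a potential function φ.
No, ∇×F = (10*y + 2*z, -5, 6 - 6*y) ≠ 0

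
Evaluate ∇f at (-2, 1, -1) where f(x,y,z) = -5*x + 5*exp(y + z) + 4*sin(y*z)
(-5, 5 - 4*cos(1), 4*cos(1) + 5)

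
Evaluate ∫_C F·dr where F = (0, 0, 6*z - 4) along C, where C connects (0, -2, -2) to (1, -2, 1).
-21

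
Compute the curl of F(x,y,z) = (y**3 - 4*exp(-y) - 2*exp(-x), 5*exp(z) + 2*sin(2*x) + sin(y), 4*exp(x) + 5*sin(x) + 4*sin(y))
(-5*exp(z) + 4*cos(y), -4*exp(x) - 5*cos(x), -3*y**2 + 4*cos(2*x) - 4*exp(-y))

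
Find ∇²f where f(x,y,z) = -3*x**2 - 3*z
-6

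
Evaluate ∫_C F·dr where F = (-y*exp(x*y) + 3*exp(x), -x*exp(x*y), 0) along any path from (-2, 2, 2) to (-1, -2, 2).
(-exp(6) - 3*exp(2) + 1 + 3*exp(3))*exp(-4)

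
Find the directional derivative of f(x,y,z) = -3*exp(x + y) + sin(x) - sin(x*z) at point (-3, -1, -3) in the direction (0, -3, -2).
3*sqrt(13)*(3 - 2*exp(4)*cos(9))*exp(-4)/13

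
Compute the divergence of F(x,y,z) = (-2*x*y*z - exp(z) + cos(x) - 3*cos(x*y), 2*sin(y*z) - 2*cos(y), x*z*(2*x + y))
x*(2*x + y) - 2*y*z + 3*y*sin(x*y) + 2*z*cos(y*z) - sin(x) + 2*sin(y)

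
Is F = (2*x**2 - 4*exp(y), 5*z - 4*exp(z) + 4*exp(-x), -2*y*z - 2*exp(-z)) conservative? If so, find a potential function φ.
No, ∇×F = (-2*z + 4*exp(z) - 5, 0, 4*exp(y) - 4*exp(-x)) ≠ 0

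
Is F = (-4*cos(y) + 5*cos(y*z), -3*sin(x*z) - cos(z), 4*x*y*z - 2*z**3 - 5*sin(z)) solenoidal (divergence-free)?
No, ∇·F = 4*x*y - 6*z**2 - 5*cos(z)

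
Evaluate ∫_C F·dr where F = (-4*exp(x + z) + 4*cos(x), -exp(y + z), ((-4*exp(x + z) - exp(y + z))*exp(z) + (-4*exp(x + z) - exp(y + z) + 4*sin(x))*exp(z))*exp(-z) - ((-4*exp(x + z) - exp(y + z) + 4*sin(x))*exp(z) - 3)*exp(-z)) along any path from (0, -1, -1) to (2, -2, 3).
-4*exp(5) - 3*exp(-3) + exp(-2) + 4*exp(-1) + 4*sin(2) + 2*E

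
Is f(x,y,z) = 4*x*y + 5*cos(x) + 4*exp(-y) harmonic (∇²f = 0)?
No, ∇²f = -5*cos(x) + 4*exp(-y)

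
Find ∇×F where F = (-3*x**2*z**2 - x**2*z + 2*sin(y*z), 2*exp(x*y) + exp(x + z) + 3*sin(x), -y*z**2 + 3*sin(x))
(-z**2 - exp(x + z), -6*x**2*z - x**2 + 2*y*cos(y*z) - 3*cos(x), 2*y*exp(x*y) - 2*z*cos(y*z) + exp(x + z) + 3*cos(x))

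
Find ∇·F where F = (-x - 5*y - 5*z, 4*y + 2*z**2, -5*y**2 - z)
2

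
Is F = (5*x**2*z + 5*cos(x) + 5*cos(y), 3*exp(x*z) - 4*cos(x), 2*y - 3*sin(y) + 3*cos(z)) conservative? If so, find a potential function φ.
No, ∇×F = (-3*x*exp(x*z) - 3*cos(y) + 2, 5*x**2, 3*z*exp(x*z) + 4*sin(x) + 5*sin(y)) ≠ 0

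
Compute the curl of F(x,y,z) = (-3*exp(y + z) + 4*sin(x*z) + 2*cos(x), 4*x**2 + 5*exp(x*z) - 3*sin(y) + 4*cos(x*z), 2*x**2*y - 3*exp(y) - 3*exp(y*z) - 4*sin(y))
(2*x**2 - 5*x*exp(x*z) + 4*x*sin(x*z) - 3*z*exp(y*z) - 3*exp(y) - 4*cos(y), -4*x*y + 4*x*cos(x*z) - 3*exp(y + z), 8*x + 5*z*exp(x*z) - 4*z*sin(x*z) + 3*exp(y + z))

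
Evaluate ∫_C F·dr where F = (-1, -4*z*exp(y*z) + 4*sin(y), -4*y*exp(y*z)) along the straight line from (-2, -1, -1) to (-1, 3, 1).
-4*exp(3) - 1 + 4*cos(1) - 4*cos(3) + 4*E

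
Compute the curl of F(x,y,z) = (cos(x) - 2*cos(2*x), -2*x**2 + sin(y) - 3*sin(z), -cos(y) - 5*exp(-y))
(sin(y) + 3*cos(z) + 5*exp(-y), 0, -4*x)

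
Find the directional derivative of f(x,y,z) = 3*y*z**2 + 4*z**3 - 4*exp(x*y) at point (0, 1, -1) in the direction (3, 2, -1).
-6*sqrt(14)/7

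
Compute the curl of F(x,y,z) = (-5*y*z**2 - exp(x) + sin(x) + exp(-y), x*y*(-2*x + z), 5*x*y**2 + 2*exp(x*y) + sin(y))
(9*x*y + 2*x*exp(x*y) + cos(y), y*(-5*y - 10*z - 2*exp(x*y)), -4*x*y + y*z + 5*z**2 + exp(-y))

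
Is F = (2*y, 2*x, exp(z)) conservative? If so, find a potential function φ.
Yes, F is conservative. φ = 2*x*y + exp(z)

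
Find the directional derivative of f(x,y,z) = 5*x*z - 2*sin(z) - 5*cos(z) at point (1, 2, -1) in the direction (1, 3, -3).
sqrt(19)*(-20 + 6*cos(1) + 15*sin(1))/19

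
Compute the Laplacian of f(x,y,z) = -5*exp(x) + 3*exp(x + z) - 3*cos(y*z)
3*y**2*cos(y*z) + 3*z**2*cos(y*z) - 5*exp(x) + 6*exp(x + z)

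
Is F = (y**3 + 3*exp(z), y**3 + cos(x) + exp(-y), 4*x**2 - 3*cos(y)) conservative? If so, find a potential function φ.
No, ∇×F = (3*sin(y), -8*x + 3*exp(z), -3*y**2 - sin(x)) ≠ 0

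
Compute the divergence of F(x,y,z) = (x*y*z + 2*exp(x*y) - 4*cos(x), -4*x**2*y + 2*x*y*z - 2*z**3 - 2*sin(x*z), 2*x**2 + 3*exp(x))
-4*x**2 + 2*x*z + y*z + 2*y*exp(x*y) + 4*sin(x)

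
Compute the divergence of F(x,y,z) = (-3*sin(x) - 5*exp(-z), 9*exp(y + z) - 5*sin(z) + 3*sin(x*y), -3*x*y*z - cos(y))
-3*x*y + 3*x*cos(x*y) + 9*exp(y + z) - 3*cos(x)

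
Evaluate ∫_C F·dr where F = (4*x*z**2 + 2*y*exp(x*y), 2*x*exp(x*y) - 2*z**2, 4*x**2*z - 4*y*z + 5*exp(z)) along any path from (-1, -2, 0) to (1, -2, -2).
-2*exp(2) + 7*exp(-2) + 19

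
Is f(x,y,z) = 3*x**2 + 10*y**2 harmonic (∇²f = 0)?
No, ∇²f = 26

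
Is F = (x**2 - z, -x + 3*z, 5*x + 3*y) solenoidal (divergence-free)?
No, ∇·F = 2*x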